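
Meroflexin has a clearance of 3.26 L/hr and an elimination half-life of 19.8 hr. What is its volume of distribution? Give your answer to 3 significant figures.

k = ln 2 / t½ = ln 2 / 19.8 = 0.03501 hr⁻¹
V = CL / k = 3.26 / 0.03501 ≈ 93.1 L

93.1 L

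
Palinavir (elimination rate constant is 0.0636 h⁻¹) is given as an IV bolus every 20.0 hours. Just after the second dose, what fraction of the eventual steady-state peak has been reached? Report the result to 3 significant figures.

f_n = 1 − e^(−nkτ) = 1 − e^(−2 × 0.06360 × 20.0) = 1 − e^(−2.544) = 1 − 0.07855 ≈ 0.921

0.921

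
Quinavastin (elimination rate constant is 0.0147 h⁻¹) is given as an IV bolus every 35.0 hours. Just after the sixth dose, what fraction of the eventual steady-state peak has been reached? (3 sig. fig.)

0.954

f_n = 1 − e^(−nkτ) = 1 − e^(−6 × 0.01470 × 35.0) = 1 − e^(−3.087) = 1 − 0.04564 ≈ 0.954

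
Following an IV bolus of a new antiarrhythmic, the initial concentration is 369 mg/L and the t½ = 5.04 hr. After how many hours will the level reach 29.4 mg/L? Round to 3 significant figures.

18.4 hours

k = ln 2 / 5.04 = 0.1375 hr⁻¹
C(t) = C₀ e^(−kt)  ⇒  t = ln(C₀/C) / k
t = ln(369/29.4) / 0.1375 = 2.530 / 0.1375 ≈ 18.4 hours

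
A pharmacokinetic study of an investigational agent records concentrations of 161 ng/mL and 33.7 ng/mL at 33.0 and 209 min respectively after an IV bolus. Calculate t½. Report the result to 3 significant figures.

k = ln(C₁/C₂) / (t₂ − t₁) = ln(161/33.7) / (209 − 33.0)
  = 1.564 / 176.0 = 0.008886 min⁻¹
t½ = ln 2 / k = ln 2 / 0.008886 ≈ 78.0 minutes

78.0 minutes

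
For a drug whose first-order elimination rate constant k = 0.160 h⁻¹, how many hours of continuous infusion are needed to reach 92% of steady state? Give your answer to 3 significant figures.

15.8 hours

f = 1 − e^(−kt)  ⇒  t = −ln(1 − f) / k
t = −ln(1 − 0.92) / 0.1600 = 2.526 / 0.1600 ≈ 15.8 hours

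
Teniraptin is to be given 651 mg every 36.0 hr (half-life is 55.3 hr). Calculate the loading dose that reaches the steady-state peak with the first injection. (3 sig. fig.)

1790 mg

k = ln 2 / 55.3 = 0.01253 hr⁻¹
Accumulation ratio R = 1 / (1 − e^(−kτ)) = 1 / (1 − e^(−0.01253×36.0)) = 1 / (1 − 0.6368) = 2.754
Loading dose = maintenance dose × R = 651 × 2.754 ≈ 1790 mg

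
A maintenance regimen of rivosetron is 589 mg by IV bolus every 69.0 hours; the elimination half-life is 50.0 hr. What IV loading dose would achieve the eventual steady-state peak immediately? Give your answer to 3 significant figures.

957 mg

k = ln 2 / 50.0 = 0.01386 hr⁻¹
Accumulation ratio R = 1 / (1 − e^(−kτ)) = 1 / (1 − e^(−0.01386×69.0)) = 1 / (1 − 0.3842) = 1.624
Loading dose = maintenance dose × R = 589 × 1.624 ≈ 957 mg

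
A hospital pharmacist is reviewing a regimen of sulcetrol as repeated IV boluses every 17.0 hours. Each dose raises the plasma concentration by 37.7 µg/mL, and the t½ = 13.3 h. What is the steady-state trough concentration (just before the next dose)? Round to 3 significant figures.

26.4 µg/mL

k = ln 2 / 13.3 = 0.05212 h⁻¹
Fraction remaining after one interval: e^(−kτ) = e^(−0.05212 × 17.0) = 0.4123
R = 1 / (1 − 0.4123) = 1.702
Css,max = 37.7 × 1.702 = 64.15 µg/mL
Css,min = Css,max × e^(−kτ) = 64.15 × 0.4123 ≈ 26.4 µg/mL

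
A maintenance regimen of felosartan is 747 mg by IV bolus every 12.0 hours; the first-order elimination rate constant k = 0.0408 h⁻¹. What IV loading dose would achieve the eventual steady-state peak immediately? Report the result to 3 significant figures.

Accumulation ratio R = 1 / (1 − e^(−kτ)) = 1 / (1 − e^(−0.04080×12.0)) = 1 / (1 − 0.6129) = 2.583
Loading dose = maintenance dose × R = 747 × 2.583 ≈ 1930 mg

1930 mg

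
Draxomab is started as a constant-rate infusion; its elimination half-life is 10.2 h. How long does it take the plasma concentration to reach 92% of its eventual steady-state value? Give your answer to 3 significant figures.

k = ln 2 / 10.2 = 0.06796 h⁻¹
f = 1 − e^(−kt)  ⇒  t = −ln(1 − f) / k
t = −ln(1 − 0.92) / 0.06796 = 2.526 / 0.06796 ≈ 37.2 hours

37.2 hours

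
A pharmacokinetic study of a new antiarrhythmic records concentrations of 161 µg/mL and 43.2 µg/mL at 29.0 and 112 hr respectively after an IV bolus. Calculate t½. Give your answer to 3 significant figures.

43.7 hours

k = ln(C₁/C₂) / (t₂ − t₁) = ln(161/43.2) / (112 − 29.0)
  = 1.316 / 83.00 = 0.01585 hr⁻¹
t½ = ln 2 / k = ln 2 / 0.01585 ≈ 43.7 hours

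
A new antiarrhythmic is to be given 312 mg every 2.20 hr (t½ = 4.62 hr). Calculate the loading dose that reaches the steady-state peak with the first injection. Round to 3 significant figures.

1110 mg

k = ln 2 / 4.62 = 0.1500 hr⁻¹
Accumulation ratio R = 1 / (1 − e^(−kτ)) = 1 / (1 − e^(−0.1500×2.20)) = 1 / (1 − 0.7189) = 3.557
Loading dose = maintenance dose × R = 312 × 3.557 ≈ 1110 mg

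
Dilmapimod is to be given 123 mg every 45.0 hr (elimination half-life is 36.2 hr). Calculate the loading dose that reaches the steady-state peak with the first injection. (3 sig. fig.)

k = ln 2 / 36.2 = 0.01915 hr⁻¹
Accumulation ratio R = 1 / (1 − e^(−kτ)) = 1 / (1 − e^(−0.01915×45.0)) = 1 / (1 − 0.4225) = 1.731
Loading dose = maintenance dose × R = 123 × 1.731 ≈ 213 mg

213 mg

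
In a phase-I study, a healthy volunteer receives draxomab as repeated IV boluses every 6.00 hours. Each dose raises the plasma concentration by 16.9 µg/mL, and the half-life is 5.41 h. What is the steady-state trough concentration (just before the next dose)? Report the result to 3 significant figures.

k = ln 2 / 5.41 = 0.1281 h⁻¹
Fraction remaining after one interval: e^(−kτ) = e^(−0.1281 × 6.00) = 0.4636
R = 1 / (1 − 0.4636) = 1.864
Css,max = 16.9 × 1.864 = 31.51 µg/mL
Css,min = Css,max × e^(−kτ) = 31.51 × 0.4636 ≈ 14.6 µg/mL

14.6 µg/mL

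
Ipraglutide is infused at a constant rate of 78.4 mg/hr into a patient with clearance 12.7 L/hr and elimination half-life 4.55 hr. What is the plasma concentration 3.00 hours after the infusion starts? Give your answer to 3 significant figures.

Css = rate / CL = 78.4 / 12.7 = 6.173 µg/mL
k = ln 2 / 4.55 = 0.1523 hr⁻¹
C(t) = Css (1 − e^(−kt)) = 6.173 × (1 − e^(−0.4570)) = 6.173 × 0.3668 ≈ 2.26 µg/mL

2.26 µg/mL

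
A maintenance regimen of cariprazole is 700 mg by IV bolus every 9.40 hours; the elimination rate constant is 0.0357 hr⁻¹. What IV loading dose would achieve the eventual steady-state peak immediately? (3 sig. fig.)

2460 mg

Accumulation ratio R = 1 / (1 − e^(−kτ)) = 1 / (1 − e^(−0.03570×9.40)) = 1 / (1 − 0.7149) = 3.508
Loading dose = maintenance dose × R = 700 × 3.508 ≈ 2460 mg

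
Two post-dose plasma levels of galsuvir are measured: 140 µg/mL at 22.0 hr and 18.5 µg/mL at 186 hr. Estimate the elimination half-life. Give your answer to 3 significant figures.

56.2 hours

k = ln(C₁/C₂) / (t₂ − t₁) = ln(140/18.5) / (186 − 22.0)
  = 2.024 / 164.0 = 0.01234 hr⁻¹
t½ = ln 2 / k = ln 2 / 0.01234 ≈ 56.2 hours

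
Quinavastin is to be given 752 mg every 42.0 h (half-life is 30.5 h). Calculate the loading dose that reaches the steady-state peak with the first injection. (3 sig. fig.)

k = ln 2 / 30.5 = 0.02273 h⁻¹
Accumulation ratio R = 1 / (1 − e^(−kτ)) = 1 / (1 − e^(−0.02273×42.0)) = 1 / (1 − 0.3850) = 1.626
Loading dose = maintenance dose × R = 752 × 1.626 ≈ 1220 mg

1220 mg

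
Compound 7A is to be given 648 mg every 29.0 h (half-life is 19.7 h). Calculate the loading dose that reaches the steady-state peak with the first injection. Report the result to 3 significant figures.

k = ln 2 / 19.7 = 0.03519 h⁻¹
Accumulation ratio R = 1 / (1 − e^(−kτ)) = 1 / (1 − e^(−0.03519×29.0)) = 1 / (1 − 0.3605) = 1.564
Loading dose = maintenance dose × R = 648 × 1.564 ≈ 1010 mg

1010 mg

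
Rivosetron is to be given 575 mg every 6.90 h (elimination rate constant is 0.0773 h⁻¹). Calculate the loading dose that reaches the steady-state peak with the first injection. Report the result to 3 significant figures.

1390 mg

Accumulation ratio R = 1 / (1 − e^(−kτ)) = 1 / (1 − e^(−0.07730×6.90)) = 1 / (1 − 0.5866) = 2.419
Loading dose = maintenance dose × R = 575 × 2.419 ≈ 1390 mg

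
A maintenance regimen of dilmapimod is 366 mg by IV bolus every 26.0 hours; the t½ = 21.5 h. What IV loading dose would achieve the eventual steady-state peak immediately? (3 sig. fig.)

k = ln 2 / 21.5 = 0.03224 h⁻¹
Accumulation ratio R = 1 / (1 − e^(−kτ)) = 1 / (1 − e^(−0.03224×26.0)) = 1 / (1 − 0.4325) = 1.762
Loading dose = maintenance dose × R = 366 × 1.762 ≈ 645 mg

645 mg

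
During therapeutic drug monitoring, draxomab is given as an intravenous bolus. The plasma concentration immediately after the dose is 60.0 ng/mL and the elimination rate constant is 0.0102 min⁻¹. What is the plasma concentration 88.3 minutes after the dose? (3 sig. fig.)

24.4 ng/mL

C(t) = C₀ e^(−kt) = 60.0 × e^(−0.01020 × 88.3) = 60.0 × e^(−0.9007) = 60.0 × 0.4063 ≈ 24.4 ng/mL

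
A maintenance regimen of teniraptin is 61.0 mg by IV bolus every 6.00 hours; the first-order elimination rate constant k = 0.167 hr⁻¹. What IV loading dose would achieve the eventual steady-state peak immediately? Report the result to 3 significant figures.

Accumulation ratio R = 1 / (1 − e^(−kτ)) = 1 / (1 − e^(−0.1670×6.00)) = 1 / (1 − 0.3671) = 1.580
Loading dose = maintenance dose × R = 61.0 × 1.580 ≈ 96.4 mg

96.4 mg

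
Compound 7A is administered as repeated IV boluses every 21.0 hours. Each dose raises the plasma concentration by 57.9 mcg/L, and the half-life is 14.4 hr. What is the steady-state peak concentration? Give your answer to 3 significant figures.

k = ln 2 / 14.4 = 0.04814 hr⁻¹
Fraction remaining after one interval: e^(−kτ) = e^(−0.04814 × 21.0) = 0.3639
R = 1 / (1 − 0.3639) = 1.572
Css,max = 57.9 × 1.572 ≈ 91.0 mcg/L

91.0 mcg/L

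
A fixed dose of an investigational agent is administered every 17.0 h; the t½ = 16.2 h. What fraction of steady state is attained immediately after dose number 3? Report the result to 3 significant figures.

0.887

k = ln 2 / 16.2 = 0.04279 h⁻¹
f_n = 1 − e^(−nkτ) = 1 − e^(−3 × 0.04279 × 17.0) = 1 − e^(−2.182) = 1 − 0.1128 ≈ 0.887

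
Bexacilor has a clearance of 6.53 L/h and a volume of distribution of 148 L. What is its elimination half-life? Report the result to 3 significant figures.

15.7 hours

k = CL / V = 6.53 / 148 = 0.04412 h⁻¹
t½ = ln 2 / k = ln 2 / 0.04412 ≈ 15.7 hours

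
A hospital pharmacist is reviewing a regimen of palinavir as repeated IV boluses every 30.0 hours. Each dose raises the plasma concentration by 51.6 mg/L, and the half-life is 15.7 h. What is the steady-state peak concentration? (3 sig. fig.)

k = ln 2 / 15.7 = 0.04415 h⁻¹
Fraction remaining after one interval: e^(−kτ) = e^(−0.04415 × 30.0) = 0.2659
R = 1 / (1 − 0.2659) = 1.362
Css,max = 51.6 × 1.362 ≈ 70.3 mg/L

70.3 mg/L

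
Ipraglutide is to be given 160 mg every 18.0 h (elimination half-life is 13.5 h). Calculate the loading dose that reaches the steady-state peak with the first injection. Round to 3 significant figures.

265 mg

k = ln 2 / 13.5 = 0.05134 h⁻¹
Accumulation ratio R = 1 / (1 − e^(−kτ)) = 1 / (1 − e^(−0.05134×18.0)) = 1 / (1 − 0.3969) = 1.658
Loading dose = maintenance dose × R = 160 × 1.658 ≈ 265 mg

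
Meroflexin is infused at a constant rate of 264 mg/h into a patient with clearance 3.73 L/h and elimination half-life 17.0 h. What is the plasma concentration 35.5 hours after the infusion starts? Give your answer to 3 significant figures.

Css = rate / CL = 264 / 3.73 = 70.78 mg/L
k = ln 2 / 17.0 = 0.04077 h⁻¹
C(t) = Css (1 − e^(−kt)) = 70.78 × (1 − e^(−1.447)) = 70.78 × 0.7648 ≈ 54.1 mg/L

54.1 mg/L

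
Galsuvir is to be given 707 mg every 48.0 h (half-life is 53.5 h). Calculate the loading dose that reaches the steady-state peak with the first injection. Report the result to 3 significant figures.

k = ln 2 / 53.5 = 0.01296 h⁻¹
Accumulation ratio R = 1 / (1 − e^(−kτ)) = 1 / (1 − e^(−0.01296×48.0)) = 1 / (1 − 0.5369) = 2.159
Loading dose = maintenance dose × R = 707 × 2.159 ≈ 1530 mg

1530 mg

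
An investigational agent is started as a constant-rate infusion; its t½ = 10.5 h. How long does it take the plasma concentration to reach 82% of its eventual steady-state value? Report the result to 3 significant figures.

26.0 hours

k = ln 2 / 10.5 = 0.06601 h⁻¹
f = 1 − e^(−kt)  ⇒  t = −ln(1 − f) / k
t = −ln(1 − 0.82) / 0.06601 = 1.715 / 0.06601 ≈ 26.0 hours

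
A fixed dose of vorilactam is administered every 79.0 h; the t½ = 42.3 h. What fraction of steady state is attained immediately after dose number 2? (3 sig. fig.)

0.925

k = ln 2 / 42.3 = 0.01639 h⁻¹
f_n = 1 − e^(−nkτ) = 1 − e^(−2 × 0.01639 × 79.0) = 1 − e^(−2.589) = 1 − 0.07509 ≈ 0.925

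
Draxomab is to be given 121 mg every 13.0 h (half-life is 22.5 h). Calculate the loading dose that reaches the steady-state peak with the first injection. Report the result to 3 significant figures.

k = ln 2 / 22.5 = 0.03081 h⁻¹
Accumulation ratio R = 1 / (1 − e^(−kτ)) = 1 / (1 − e^(−0.03081×13.0)) = 1 / (1 − 0.6700) = 3.030
Loading dose = maintenance dose × R = 121 × 3.030 ≈ 367 mg

367 mg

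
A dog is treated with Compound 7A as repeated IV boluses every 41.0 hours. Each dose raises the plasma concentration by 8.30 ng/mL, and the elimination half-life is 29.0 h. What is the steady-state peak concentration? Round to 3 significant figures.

k = ln 2 / 29.0 = 0.02390 h⁻¹
Fraction remaining after one interval: e^(−kτ) = e^(−0.02390 × 41.0) = 0.3753
R = 1 / (1 − 0.3753) = 1.601
Css,max = 8.30 × 1.601 ≈ 13.3 ng/mL

13.3 ng/mL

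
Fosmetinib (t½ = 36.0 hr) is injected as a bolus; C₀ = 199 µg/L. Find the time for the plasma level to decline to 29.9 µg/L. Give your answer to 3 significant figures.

k = ln 2 / 36.0 = 0.01925 hr⁻¹
C(t) = C₀ e^(−kt)  ⇒  t = ln(C₀/C) / k
t = ln(199/29.9) / 0.01925 = 1.895 / 0.01925 ≈ 98.4 hours

98.4 hours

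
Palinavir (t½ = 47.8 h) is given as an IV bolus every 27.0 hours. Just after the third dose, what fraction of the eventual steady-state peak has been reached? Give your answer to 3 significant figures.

k = ln 2 / 47.8 = 0.01450 h⁻¹
f_n = 1 − e^(−nkτ) = 1 − e^(−3 × 0.01450 × 27.0) = 1 − e^(−1.175) = 1 − 0.3089 ≈ 0.691

0.691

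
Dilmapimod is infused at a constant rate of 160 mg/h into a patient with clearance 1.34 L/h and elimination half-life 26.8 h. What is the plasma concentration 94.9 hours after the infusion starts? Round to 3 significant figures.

Css = rate / CL = 160 / 1.34 = 119.4 µg/mL
k = ln 2 / 26.8 = 0.02586 h⁻¹
C(t) = Css (1 − e^(−kt)) = 119.4 × (1 − e^(−2.454)) = 119.4 × 0.9141 ≈ 109 µg/mL

109 µg/mL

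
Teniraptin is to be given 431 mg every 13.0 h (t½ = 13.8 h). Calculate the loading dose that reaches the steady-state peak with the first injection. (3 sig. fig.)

899 mg

k = ln 2 / 13.8 = 0.05023 h⁻¹
Accumulation ratio R = 1 / (1 − e^(−kτ)) = 1 / (1 − e^(−0.05023×13.0)) = 1 / (1 − 0.5205) = 2.086
Loading dose = maintenance dose × R = 431 × 2.086 ≈ 899 mg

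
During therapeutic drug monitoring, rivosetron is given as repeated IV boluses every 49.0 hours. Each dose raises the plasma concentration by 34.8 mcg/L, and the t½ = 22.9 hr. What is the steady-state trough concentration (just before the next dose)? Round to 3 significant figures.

10.2 mcg/L

k = ln 2 / 22.9 = 0.03027 hr⁻¹
Fraction remaining after one interval: e^(−kτ) = e^(−0.03027 × 49.0) = 0.2269
R = 1 / (1 − 0.2269) = 1.294
Css,max = 34.8 × 1.294 = 45.01 mcg/L
Css,min = Css,max × e^(−kτ) = 45.01 × 0.2269 ≈ 10.2 mcg/L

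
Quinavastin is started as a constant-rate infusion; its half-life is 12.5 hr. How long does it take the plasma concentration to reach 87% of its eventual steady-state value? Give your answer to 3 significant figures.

36.8 hours

k = ln 2 / 12.5 = 0.05545 hr⁻¹
f = 1 − e^(−kt)  ⇒  t = −ln(1 − f) / k
t = −ln(1 − 0.87) / 0.05545 = 2.040 / 0.05545 ≈ 36.8 hours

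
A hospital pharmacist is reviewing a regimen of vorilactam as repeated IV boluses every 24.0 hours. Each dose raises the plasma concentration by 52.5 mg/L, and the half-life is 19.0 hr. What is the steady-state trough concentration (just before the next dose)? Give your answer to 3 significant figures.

37.5 mg/L

k = ln 2 / 19.0 = 0.03648 hr⁻¹
Fraction remaining after one interval: e^(−kτ) = e^(−0.03648 × 24.0) = 0.4166
R = 1 / (1 − 0.4166) = 1.714
Css,max = 52.5 × 1.714 = 89.99 mg/L
Css,min = Css,max × e^(−kτ) = 89.99 × 0.4166 ≈ 37.5 mg/L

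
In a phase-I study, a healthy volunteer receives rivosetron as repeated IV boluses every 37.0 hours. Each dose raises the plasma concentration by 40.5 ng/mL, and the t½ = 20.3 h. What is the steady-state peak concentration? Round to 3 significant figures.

56.5 ng/mL

k = ln 2 / 20.3 = 0.03415 h⁻¹
Fraction remaining after one interval: e^(−kτ) = e^(−0.03415 × 37.0) = 0.2827
R = 1 / (1 − 0.2827) = 1.394
Css,max = 40.5 × 1.394 ≈ 56.5 ng/mL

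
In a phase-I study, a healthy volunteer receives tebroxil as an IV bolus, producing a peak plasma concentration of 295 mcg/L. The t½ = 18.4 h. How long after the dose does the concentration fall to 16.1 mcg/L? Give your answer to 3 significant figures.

77.2 hours

k = ln 2 / 18.4 = 0.03767 h⁻¹
C(t) = C₀ e^(−kt)  ⇒  t = ln(C₀/C) / k
t = ln(295/16.1) / 0.03767 = 2.908 / 0.03767 ≈ 77.2 hours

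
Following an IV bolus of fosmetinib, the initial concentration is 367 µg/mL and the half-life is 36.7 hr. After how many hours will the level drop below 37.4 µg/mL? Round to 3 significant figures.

k = ln 2 / 36.7 = 0.01889 hr⁻¹
C(t) = C₀ e^(−kt)  ⇒  t = ln(C₀/C) / k
t = ln(367/37.4) / 0.01889 = 2.284 / 0.01889 ≈ 121 hours

121 hours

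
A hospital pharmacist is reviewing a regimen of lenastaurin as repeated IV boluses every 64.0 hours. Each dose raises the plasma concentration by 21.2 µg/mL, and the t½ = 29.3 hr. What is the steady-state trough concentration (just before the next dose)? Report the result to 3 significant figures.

5.98 µg/mL

k = ln 2 / 29.3 = 0.02366 hr⁻¹
Fraction remaining after one interval: e^(−kτ) = e^(−0.02366 × 64.0) = 0.2200
R = 1 / (1 − 0.2200) = 1.282
Css,max = 21.2 × 1.282 = 27.18 µg/mL
Css,min = Css,max × e^(−kτ) = 27.18 × 0.2200 ≈ 5.98 µg/mL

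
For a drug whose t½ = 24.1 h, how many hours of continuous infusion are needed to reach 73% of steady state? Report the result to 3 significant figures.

k = ln 2 / 24.1 = 0.02876 h⁻¹
f = 1 − e^(−kt)  ⇒  t = −ln(1 − f) / k
t = −ln(1 − 0.73) / 0.02876 = 1.309 / 0.02876 ≈ 45.5 hours

45.5 hours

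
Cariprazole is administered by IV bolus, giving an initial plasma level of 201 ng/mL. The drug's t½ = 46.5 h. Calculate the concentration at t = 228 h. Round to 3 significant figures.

6.72 ng/mL

k = ln 2 / 46.5 = 0.01491 h⁻¹
C(t) = C₀ e^(−kt) = 201 × e^(−0.01491 × 228) = 201 × e^(−3.399) = 201 × 0.03342 ≈ 6.72 ng/mL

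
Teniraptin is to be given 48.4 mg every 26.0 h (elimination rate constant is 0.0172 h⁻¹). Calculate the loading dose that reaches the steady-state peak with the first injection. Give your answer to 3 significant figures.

134 mg

Accumulation ratio R = 1 / (1 − e^(−kτ)) = 1 / (1 − e^(−0.01720×26.0)) = 1 / (1 − 0.6394) = 2.773
Loading dose = maintenance dose × R = 48.4 × 2.773 ≈ 134 mg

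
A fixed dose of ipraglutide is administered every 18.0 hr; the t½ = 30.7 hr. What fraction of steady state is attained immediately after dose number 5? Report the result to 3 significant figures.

k = ln 2 / 30.7 = 0.02258 hr⁻¹
f_n = 1 − e^(−nkτ) = 1 − e^(−5 × 0.02258 × 18.0) = 1 − e^(−2.032) = 1 − 0.1311 ≈ 0.869

0.869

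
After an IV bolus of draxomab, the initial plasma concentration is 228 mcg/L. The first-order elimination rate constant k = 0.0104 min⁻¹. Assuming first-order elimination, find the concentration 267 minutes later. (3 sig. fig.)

14.2 mcg/L

C(t) = C₀ e^(−kt) = 228 × e^(−0.01040 × 267) = 228 × e^(−2.777) = 228 × 0.06224 ≈ 14.2 mcg/L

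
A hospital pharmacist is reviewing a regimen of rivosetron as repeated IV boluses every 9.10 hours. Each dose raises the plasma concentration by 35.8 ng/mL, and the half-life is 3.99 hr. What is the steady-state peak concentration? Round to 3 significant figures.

k = ln 2 / 3.99 = 0.1737 hr⁻¹
Fraction remaining after one interval: e^(−kτ) = e^(−0.1737 × 9.10) = 0.2058
R = 1 / (1 − 0.2058) = 1.259
Css,max = 35.8 × 1.259 ≈ 45.1 ng/mL

45.1 ng/mL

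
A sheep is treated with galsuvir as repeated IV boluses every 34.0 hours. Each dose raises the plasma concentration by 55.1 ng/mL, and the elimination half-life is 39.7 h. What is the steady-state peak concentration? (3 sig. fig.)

k = ln 2 / 39.7 = 0.01746 h⁻¹
Fraction remaining after one interval: e^(−kτ) = e^(−0.01746 × 34.0) = 0.5523
R = 1 / (1 − 0.5523) = 2.234
Css,max = 55.1 × 2.234 ≈ 123 ng/mL

123 ng/mL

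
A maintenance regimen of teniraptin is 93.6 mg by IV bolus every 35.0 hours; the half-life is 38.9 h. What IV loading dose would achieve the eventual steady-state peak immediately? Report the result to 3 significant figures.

k = ln 2 / 38.9 = 0.01782 h⁻¹
Accumulation ratio R = 1 / (1 − e^(−kτ)) = 1 / (1 − e^(−0.01782×35.0)) = 1 / (1 − 0.5360) = 2.155
Loading dose = maintenance dose × R = 93.6 × 2.155 ≈ 202 mg

202 mg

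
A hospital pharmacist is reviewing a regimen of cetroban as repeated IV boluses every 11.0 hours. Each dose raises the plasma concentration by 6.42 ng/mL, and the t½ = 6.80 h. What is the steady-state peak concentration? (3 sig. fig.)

9.52 ng/mL

k = ln 2 / 6.80 = 0.1019 h⁻¹
Fraction remaining after one interval: e^(−kτ) = e^(−0.1019 × 11.0) = 0.3259
R = 1 / (1 − 0.3259) = 1.483
Css,max = 6.42 × 1.483 ≈ 9.52 ng/mL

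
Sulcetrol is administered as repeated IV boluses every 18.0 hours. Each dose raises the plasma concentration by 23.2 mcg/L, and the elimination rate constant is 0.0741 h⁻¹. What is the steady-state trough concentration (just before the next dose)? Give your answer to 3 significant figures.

8.30 mcg/L

Fraction remaining after one interval: e^(−kτ) = e^(−0.07410 × 18.0) = 0.2635
R = 1 / (1 − 0.2635) = 1.358
Css,max = 23.2 × 1.358 = 31.50 mcg/L
Css,min = Css,max × e^(−kτ) = 31.50 × 0.2635 ≈ 8.30 mcg/L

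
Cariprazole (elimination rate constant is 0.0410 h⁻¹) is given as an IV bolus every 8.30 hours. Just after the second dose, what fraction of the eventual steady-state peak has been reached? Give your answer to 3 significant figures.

0.494

f_n = 1 − e^(−nkτ) = 1 − e^(−2 × 0.04100 × 8.30) = 1 − e^(−0.6806) = 1 − 0.5063 ≈ 0.494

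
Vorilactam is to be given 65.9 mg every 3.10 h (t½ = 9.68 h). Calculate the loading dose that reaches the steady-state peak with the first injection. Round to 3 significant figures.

k = ln 2 / 9.68 = 0.07161 h⁻¹
Accumulation ratio R = 1 / (1 − e^(−kτ)) = 1 / (1 − e^(−0.07161×3.10)) = 1 / (1 − 0.8009) = 5.023
Loading dose = maintenance dose × R = 65.9 × 5.023 ≈ 331 mg

331 mg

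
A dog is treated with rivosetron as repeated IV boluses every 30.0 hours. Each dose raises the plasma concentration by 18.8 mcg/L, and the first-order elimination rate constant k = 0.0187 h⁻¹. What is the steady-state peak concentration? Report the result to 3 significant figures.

43.8 mcg/L

Fraction remaining after one interval: e^(−kτ) = e^(−0.01870 × 30.0) = 0.5706
R = 1 / (1 − 0.5706) = 2.329
Css,max = 18.8 × 2.329 ≈ 43.8 mcg/L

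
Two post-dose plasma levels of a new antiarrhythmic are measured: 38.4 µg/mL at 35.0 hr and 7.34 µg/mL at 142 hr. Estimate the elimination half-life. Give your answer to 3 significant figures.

44.8 hours

k = ln(C₁/C₂) / (t₂ − t₁) = ln(38.4/7.34) / (142 − 35.0)
  = 1.655 / 107.0 = 0.01546 hr⁻¹
t½ = ln 2 / k = ln 2 / 0.01546 ≈ 44.8 hours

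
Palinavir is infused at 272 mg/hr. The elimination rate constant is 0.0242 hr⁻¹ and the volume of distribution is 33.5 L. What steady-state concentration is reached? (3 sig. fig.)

CL = k · V = 0.0242 × 33.5 = 0.8107 L/hr
Css = rate / CL = 272 / 0.8107 ≈ 336 µg/mL

336 µg/mL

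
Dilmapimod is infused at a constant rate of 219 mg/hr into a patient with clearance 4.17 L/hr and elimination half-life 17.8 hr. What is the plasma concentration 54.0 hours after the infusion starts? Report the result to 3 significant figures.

46.1 mg/L

Css = rate / CL = 219 / 4.17 = 52.52 mg/L
k = ln 2 / 17.8 = 0.03894 hr⁻¹
C(t) = Css (1 − e^(−kt)) = 52.52 × (1 − e^(−2.103)) = 52.52 × 0.8779 ≈ 46.1 mg/L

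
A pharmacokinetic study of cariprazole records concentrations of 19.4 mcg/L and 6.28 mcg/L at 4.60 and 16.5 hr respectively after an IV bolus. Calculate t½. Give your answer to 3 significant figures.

7.31 hours

k = ln(C₁/C₂) / (t₂ − t₁) = ln(19.4/6.28) / (16.5 − 4.60)
  = 1.128 / 11.90 = 0.09478 hr⁻¹
t½ = ln 2 / k = ln 2 / 0.09478 ≈ 7.31 hours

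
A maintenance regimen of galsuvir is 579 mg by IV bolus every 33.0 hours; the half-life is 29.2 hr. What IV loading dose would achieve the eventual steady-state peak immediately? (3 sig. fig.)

1070 mg

k = ln 2 / 29.2 = 0.02374 hr⁻¹
Accumulation ratio R = 1 / (1 − e^(−kτ)) = 1 / (1 − e^(−0.02374×33.0)) = 1 / (1 − 0.4569) = 1.841
Loading dose = maintenance dose × R = 579 × 1.841 ≈ 1070 mg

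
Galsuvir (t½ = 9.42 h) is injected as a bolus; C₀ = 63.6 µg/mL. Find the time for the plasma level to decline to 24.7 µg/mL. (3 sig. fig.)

12.9 hours

k = ln 2 / 9.42 = 0.07358 h⁻¹
C(t) = C₀ e^(−kt)  ⇒  t = ln(C₀/C) / k
t = ln(63.6/24.7) / 0.07358 = 0.9458 / 0.07358 ≈ 12.9 hours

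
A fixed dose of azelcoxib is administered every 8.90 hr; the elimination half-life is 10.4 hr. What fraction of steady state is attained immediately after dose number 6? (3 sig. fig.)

0.972

k = ln 2 / 10.4 = 0.06665 hr⁻¹
f_n = 1 − e^(−nkτ) = 1 − e^(−6 × 0.06665 × 8.90) = 1 − e^(−3.559) = 1 − 0.02847 ≈ 0.972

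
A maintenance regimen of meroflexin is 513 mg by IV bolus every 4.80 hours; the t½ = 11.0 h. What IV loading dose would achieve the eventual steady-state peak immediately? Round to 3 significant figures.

k = ln 2 / 11.0 = 0.06301 h⁻¹
Accumulation ratio R = 1 / (1 − e^(−kτ)) = 1 / (1 − e^(−0.06301×4.80)) = 1 / (1 − 0.7390) = 3.831
Loading dose = maintenance dose × R = 513 × 3.831 ≈ 1970 mg

1970 mg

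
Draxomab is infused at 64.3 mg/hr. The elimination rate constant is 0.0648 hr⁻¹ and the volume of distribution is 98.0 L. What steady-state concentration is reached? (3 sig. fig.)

CL = k · V = 0.0648 × 98.0 = 6.350 L/hr
Css = rate / CL = 64.3 / 6.350 ≈ 10.1 mg/L

10.1 mg/L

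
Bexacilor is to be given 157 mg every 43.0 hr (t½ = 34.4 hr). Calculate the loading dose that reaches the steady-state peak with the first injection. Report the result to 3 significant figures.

k = ln 2 / 34.4 = 0.02015 hr⁻¹
Accumulation ratio R = 1 / (1 − e^(−kτ)) = 1 / (1 − e^(−0.02015×43.0)) = 1 / (1 − 0.4204) = 1.725
Loading dose = maintenance dose × R = 157 × 1.725 ≈ 271 mg

271 mg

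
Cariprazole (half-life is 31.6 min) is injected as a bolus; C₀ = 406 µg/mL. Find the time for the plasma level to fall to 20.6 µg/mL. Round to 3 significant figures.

136 minutes

k = ln 2 / 31.6 = 0.02194 min⁻¹
C(t) = C₀ e^(−kt)  ⇒  t = ln(C₀/C) / k
t = ln(406/20.6) / 0.02194 = 2.981 / 0.02194 ≈ 136 minutes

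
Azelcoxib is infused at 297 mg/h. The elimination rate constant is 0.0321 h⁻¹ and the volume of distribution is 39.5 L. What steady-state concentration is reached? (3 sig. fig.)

234 mg/L

CL = k · V = 0.0321 × 39.5 = 1.268 L/h
Css = rate / CL = 297 / 1.268 ≈ 234 mg/L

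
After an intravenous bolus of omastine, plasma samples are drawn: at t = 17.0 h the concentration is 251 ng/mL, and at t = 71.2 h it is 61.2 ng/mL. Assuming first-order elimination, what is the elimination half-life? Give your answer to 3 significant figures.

k = ln(C₁/C₂) / (t₂ − t₁) = ln(251/61.2) / (71.2 − 17.0)
  = 1.411 / 54.20 = 0.02604 h⁻¹
t½ = ln 2 / k = ln 2 / 0.02604 ≈ 26.6 hours

26.6 hours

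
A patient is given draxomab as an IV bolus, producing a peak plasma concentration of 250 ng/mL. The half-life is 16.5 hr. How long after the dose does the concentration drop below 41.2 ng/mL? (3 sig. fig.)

k = ln 2 / 16.5 = 0.04201 hr⁻¹
C(t) = C₀ e^(−kt)  ⇒  t = ln(C₀/C) / k
t = ln(250/41.2) / 0.04201 = 1.803 / 0.04201 ≈ 42.9 hours

42.9 hours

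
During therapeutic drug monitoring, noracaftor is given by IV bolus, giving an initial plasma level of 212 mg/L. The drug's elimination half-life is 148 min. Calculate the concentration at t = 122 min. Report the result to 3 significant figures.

k = ln 2 / 148 = 0.004683 min⁻¹
122 min is 0.8243 half-lives, so C = 212 × (1/2)^0.8243 = 212 × 0.5647 ≈ 120 mg/L

120 mg/L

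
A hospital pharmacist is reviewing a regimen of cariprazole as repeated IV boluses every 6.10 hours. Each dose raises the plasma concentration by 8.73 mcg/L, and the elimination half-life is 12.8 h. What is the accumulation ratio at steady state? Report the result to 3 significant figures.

k = ln 2 / 12.8 = 0.05415 h⁻¹
Fraction remaining after one interval: e^(−kτ) = e^(−0.05415 × 6.10) = 0.7187
R = 1 / (1 − 0.7187) = 1 / 0.2813 ≈ 3.55

3.55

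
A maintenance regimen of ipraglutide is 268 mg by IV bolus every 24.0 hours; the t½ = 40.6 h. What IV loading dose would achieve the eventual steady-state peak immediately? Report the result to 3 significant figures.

k = ln 2 / 40.6 = 0.01707 h⁻¹
Accumulation ratio R = 1 / (1 − e^(−kτ)) = 1 / (1 − e^(−0.01707×24.0)) = 1 / (1 − 0.6638) = 2.975
Loading dose = maintenance dose × R = 268 × 2.975 ≈ 797 mg

797 mg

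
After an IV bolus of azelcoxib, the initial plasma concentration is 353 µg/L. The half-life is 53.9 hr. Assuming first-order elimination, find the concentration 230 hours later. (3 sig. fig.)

18.3 µg/L

k = ln 2 / 53.9 = 0.01286 hr⁻¹
C(t) = C₀ e^(−kt) = 353 × e^(−0.01286 × 230) = 353 × e^(−2.958) = 353 × 0.05193 ≈ 18.3 µg/L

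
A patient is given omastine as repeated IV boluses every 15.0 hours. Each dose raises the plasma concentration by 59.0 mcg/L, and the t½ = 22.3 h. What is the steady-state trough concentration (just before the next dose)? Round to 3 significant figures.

k = ln 2 / 22.3 = 0.03108 h⁻¹
Fraction remaining after one interval: e^(−kτ) = e^(−0.03108 × 15.0) = 0.6274
R = 1 / (1 − 0.6274) = 2.684
Css,max = 59.0 × 2.684 = 158.3 mcg/L
Css,min = Css,max × e^(−kτ) = 158.3 × 0.6274 ≈ 99.3 mcg/L

99.3 mcg/L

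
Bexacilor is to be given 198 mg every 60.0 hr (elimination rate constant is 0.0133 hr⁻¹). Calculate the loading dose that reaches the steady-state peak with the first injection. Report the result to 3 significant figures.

360 mg

Accumulation ratio R = 1 / (1 − e^(−kτ)) = 1 / (1 − e^(−0.01330×60.0)) = 1 / (1 − 0.4502) = 1.819
Loading dose = maintenance dose × R = 198 × 1.819 ≈ 360 mg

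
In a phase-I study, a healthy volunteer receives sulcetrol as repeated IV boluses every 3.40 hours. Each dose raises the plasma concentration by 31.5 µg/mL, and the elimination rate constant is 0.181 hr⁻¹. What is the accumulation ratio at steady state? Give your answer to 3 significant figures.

2.18

Fraction remaining after one interval: e^(−kτ) = e^(−0.1810 × 3.40) = 0.5404
R = 1 / (1 − 0.5404) = 1 / 0.4596 ≈ 2.18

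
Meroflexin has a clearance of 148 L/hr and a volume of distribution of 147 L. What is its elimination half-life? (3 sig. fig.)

0.688 hours

k = CL / V = 148 / 147 = 1.007 hr⁻¹
t½ = ln 2 / k = ln 2 / 1.007 ≈ 0.688 hours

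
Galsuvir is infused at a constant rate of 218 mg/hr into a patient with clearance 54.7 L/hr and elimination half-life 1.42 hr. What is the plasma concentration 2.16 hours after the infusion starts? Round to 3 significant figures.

Css = rate / CL = 218 / 54.7 = 3.985 mg/L
k = ln 2 / 1.42 = 0.4881 hr⁻¹
C(t) = Css (1 − e^(−kt)) = 3.985 × (1 − e^(−1.054)) = 3.985 × 0.6516 ≈ 2.60 mg/L

2.60 mg/L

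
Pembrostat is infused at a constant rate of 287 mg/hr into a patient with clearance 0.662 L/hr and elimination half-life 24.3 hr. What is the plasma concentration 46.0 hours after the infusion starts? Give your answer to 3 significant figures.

317 mg/L

Css = rate / CL = 287 / 0.662 = 433.5 mg/L
k = ln 2 / 24.3 = 0.02852 hr⁻¹
C(t) = Css (1 − e^(−kt)) = 433.5 × (1 − e^(−1.312)) = 433.5 × 0.7308 ≈ 317 mg/L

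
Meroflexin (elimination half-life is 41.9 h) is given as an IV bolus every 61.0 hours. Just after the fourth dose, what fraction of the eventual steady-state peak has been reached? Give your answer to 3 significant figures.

0.982

k = ln 2 / 41.9 = 0.01654 h⁻¹
f_n = 1 − e^(−nkτ) = 1 − e^(−4 × 0.01654 × 61.0) = 1 − e^(−4.036) = 1 − 0.01766 ≈ 0.982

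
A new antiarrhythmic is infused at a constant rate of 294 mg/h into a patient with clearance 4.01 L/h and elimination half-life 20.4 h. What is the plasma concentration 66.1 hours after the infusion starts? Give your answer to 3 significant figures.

65.6 µg/mL

Css = rate / CL = 294 / 4.01 = 73.32 µg/mL
k = ln 2 / 20.4 = 0.03398 h⁻¹
C(t) = Css (1 − e^(−kt)) = 73.32 × (1 − e^(−2.246)) = 73.32 × 0.8942 ≈ 65.6 µg/mL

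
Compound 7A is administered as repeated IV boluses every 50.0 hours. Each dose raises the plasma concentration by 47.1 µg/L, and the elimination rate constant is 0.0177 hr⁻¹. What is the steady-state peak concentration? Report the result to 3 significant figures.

80.2 µg/L

Fraction remaining after one interval: e^(−kτ) = e^(−0.01770 × 50.0) = 0.4127
R = 1 / (1 − 0.4127) = 1.703
Css,max = 47.1 × 1.703 ≈ 80.2 µg/L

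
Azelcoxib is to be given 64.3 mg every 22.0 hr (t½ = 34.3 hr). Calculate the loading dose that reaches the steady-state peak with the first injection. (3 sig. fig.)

179 mg

k = ln 2 / 34.3 = 0.02021 hr⁻¹
Accumulation ratio R = 1 / (1 − e^(−kτ)) = 1 / (1 − e^(−0.02021×22.0)) = 1 / (1 − 0.6411) = 2.786
Loading dose = maintenance dose × R = 64.3 × 2.786 ≈ 179 mg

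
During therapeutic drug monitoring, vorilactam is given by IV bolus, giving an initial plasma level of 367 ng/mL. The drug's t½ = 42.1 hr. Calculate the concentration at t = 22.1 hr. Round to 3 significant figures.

k = ln 2 / 42.1 = 0.01646 hr⁻¹
22.1 hr is 0.5249 half-lives, so C = 367 × (1/2)^0.5249 = 367 × 0.6950 ≈ 255 ng/mL

255 ng/mL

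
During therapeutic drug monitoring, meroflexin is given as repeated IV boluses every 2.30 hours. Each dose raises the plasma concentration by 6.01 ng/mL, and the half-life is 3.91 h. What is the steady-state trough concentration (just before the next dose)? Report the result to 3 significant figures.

11.9 ng/mL

k = ln 2 / 3.91 = 0.1773 h⁻¹
Fraction remaining after one interval: e^(−kτ) = e^(−0.1773 × 2.30) = 0.6652
R = 1 / (1 − 0.6652) = 2.986
Css,max = 6.01 × 2.986 = 17.95 ng/mL
Css,min = Css,max × e^(−kτ) = 17.95 × 0.6652 ≈ 11.9 ng/mL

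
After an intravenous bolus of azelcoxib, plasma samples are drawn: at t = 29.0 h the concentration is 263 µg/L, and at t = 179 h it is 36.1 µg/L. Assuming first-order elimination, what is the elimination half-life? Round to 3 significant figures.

k = ln(C₁/C₂) / (t₂ − t₁) = ln(263/36.1) / (179 − 29.0)
  = 1.986 / 150.0 = 0.01324 h⁻¹
t½ = ln 2 / k = ln 2 / 0.01324 ≈ 52.4 hours

52.4 hours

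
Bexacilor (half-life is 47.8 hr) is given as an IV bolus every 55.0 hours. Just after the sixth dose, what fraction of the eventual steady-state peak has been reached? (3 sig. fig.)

k = ln 2 / 47.8 = 0.01450 hr⁻¹
f_n = 1 − e^(−nkτ) = 1 − e^(−6 × 0.01450 × 55.0) = 1 − e^(−4.785) = 1 − 0.008351 ≈ 0.992

0.992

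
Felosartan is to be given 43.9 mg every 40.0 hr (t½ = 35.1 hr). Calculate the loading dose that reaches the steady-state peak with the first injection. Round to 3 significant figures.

k = ln 2 / 35.1 = 0.01975 hr⁻¹
Accumulation ratio R = 1 / (1 − e^(−kτ)) = 1 / (1 − e^(−0.01975×40.0)) = 1 / (1 − 0.4539) = 1.831
Loading dose = maintenance dose × R = 43.9 × 1.831 ≈ 80.4 mg

80.4 mg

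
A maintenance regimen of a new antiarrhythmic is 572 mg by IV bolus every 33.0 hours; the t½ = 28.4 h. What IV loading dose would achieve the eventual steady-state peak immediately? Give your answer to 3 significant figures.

k = ln 2 / 28.4 = 0.02441 h⁻¹
Accumulation ratio R = 1 / (1 − e^(−kτ)) = 1 / (1 − e^(−0.02441×33.0)) = 1 / (1 − 0.4469) = 1.808
Loading dose = maintenance dose × R = 572 × 1.808 ≈ 1030 mg

1030 mg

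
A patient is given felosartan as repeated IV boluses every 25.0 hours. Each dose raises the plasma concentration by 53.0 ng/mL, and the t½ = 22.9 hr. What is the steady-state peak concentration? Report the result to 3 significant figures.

k = ln 2 / 22.9 = 0.03027 hr⁻¹
Fraction remaining after one interval: e^(−kτ) = e^(−0.03027 × 25.0) = 0.4692
R = 1 / (1 − 0.4692) = 1.884
Css,max = 53.0 × 1.884 ≈ 99.9 ng/mL

99.9 ng/mL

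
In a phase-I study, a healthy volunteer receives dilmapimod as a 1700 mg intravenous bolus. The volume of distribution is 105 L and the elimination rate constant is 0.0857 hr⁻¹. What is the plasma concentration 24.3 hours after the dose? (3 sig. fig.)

C₀ = dose / V = 1700 / 105 = 16.19 mg/L
C(t) = C₀ e^(−kt) = 16.19 × e^(−0.08570 × 24.3) = 16.19 × e^(−2.083) = 16.19 × 0.1246 ≈ 2.02 mg/L

2.02 mg/L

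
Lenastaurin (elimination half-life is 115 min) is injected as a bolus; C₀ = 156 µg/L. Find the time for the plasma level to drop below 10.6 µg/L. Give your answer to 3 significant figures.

446 minutes

k = ln 2 / 115 = 0.006027 min⁻¹
C(t) = C₀ e^(−kt)  ⇒  t = ln(C₀/C) / k
t = ln(156/10.6) / 0.006027 = 2.689 / 0.006027 ≈ 446 minutes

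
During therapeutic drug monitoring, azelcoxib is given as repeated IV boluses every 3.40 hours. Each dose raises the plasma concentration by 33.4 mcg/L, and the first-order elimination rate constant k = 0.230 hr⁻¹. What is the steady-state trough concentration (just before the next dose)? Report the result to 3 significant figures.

28.2 mcg/L

Fraction remaining after one interval: e^(−kτ) = e^(−0.2300 × 3.40) = 0.4575
R = 1 / (1 − 0.4575) = 1.843
Css,max = 33.4 × 1.843 = 61.57 mcg/L
Css,min = Css,max × e^(−kτ) = 61.57 × 0.4575 ≈ 28.2 mcg/L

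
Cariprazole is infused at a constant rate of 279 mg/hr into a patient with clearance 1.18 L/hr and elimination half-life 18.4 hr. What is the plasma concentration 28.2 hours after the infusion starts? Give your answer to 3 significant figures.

155 µg/mL

Css = rate / CL = 279 / 1.18 = 236.4 µg/mL
k = ln 2 / 18.4 = 0.03767 hr⁻¹
C(t) = Css (1 − e^(−kt)) = 236.4 × (1 − e^(−1.062)) = 236.4 × 0.6543 ≈ 155 µg/mL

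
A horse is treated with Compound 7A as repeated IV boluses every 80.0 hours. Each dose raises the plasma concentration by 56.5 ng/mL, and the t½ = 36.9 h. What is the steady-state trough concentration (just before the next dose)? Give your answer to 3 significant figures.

k = ln 2 / 36.9 = 0.01878 h⁻¹
Fraction remaining after one interval: e^(−kτ) = e^(−0.01878 × 80.0) = 0.2225
R = 1 / (1 − 0.2225) = 1.286
Css,max = 56.5 × 1.286 = 72.67 ng/mL
Css,min = Css,max × e^(−kτ) = 72.67 × 0.2225 ≈ 16.2 ng/mL

16.2 ng/mL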